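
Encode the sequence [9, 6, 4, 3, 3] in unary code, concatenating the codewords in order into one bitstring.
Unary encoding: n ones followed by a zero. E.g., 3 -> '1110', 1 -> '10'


Encode each number as n ones followed by a terminating 0:
  9 -> 1111111110 (10 bits)
  6 -> 1111110 (7 bits)
  4 -> 11110 (5 bits)
  3 -> 1110 (4 bits)
  3 -> 1110 (4 bits)
Total length = 10 + 7 + 5 + 4 + 4 = 30 bits.

Unary([9, 6, 4, 3, 3]) = 111111111011111101111011101110 (30 bits)


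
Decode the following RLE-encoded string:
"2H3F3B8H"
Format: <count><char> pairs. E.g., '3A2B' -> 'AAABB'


Expanding each <count><char> pair:
  2H -> 'HH'
  3F -> 'FFF'
  3B -> 'BBB'
  8H -> 'HHHHHHHH'

Decoded = HHFFFBBBHHHHHHHH


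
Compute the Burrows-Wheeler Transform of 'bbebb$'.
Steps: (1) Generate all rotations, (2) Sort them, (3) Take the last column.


Rotations (sorted):
  0: $bbebb -> last char: b
  1: b$bbeb -> last char: b
  2: bb$bbe -> last char: e
  3: bbebb$ -> last char: $
  4: bebb$b -> last char: b
  5: ebb$bb -> last char: b


BWT = bbe$bb


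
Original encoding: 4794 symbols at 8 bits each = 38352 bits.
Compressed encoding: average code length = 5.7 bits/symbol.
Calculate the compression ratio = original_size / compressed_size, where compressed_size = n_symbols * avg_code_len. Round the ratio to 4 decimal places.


original_size = n_symbols * orig_bits = 4794 * 8 = 38352 bits
compressed_size = n_symbols * avg_code_len = 4794 * 5.7 = 27325.8 bits
ratio = original_size / compressed_size = 38352 / 27325.8 = 1.4035

Compression ratio = 1.4035


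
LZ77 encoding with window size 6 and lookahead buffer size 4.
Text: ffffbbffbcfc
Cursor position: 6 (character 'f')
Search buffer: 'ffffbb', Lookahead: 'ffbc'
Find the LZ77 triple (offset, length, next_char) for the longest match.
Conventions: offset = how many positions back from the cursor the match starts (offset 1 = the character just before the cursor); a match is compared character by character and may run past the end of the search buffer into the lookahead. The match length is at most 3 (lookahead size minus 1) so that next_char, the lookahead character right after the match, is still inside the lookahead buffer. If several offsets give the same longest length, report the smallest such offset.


Try each offset into the search buffer:
  offset=1 (pos 5, char 'b'): match length 0
  offset=2 (pos 4, char 'b'): match length 0
  offset=3 (pos 3, char 'f'): match length 1
  offset=4 (pos 2, char 'f'): match length 3
  offset=5 (pos 1, char 'f'): match length 2
  offset=6 (pos 0, char 'f'): match length 2
Longest match has length 3 at offset 4.
next_char = character at position 6 + 3 = 9 -> 'c'

Best match: offset=4, length=3 (matching 'ffb' starting at position 2)
LZ77 triple: (4, 3, 'c')


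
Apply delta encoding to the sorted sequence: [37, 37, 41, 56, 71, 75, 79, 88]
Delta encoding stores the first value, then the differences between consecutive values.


First value: 37
Deltas:
  37 - 37 = 0
  41 - 37 = 4
  56 - 41 = 15
  71 - 56 = 15
  75 - 71 = 4
  79 - 75 = 4
  88 - 79 = 9


Delta encoded: [37, 0, 4, 15, 15, 4, 4, 9]


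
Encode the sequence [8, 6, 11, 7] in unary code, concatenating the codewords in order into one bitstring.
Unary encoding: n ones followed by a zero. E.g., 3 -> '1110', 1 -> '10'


Encode each number as n ones followed by a terminating 0:
  8 -> 111111110 (9 bits)
  6 -> 1111110 (7 bits)
  11 -> 111111111110 (12 bits)
  7 -> 11111110 (8 bits)
Total length = 9 + 7 + 12 + 8 = 36 bits.

Unary([8, 6, 11, 7]) = 111111110111111011111111111011111110 (36 bits)


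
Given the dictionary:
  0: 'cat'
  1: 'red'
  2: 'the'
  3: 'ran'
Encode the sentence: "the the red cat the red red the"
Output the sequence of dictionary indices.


Look up each word in the dictionary:
  'the' -> 2
  'the' -> 2
  'red' -> 1
  'cat' -> 0
  'the' -> 2
  'red' -> 1
  'red' -> 1
  'the' -> 2

Encoded: [2, 2, 1, 0, 2, 1, 1, 2]


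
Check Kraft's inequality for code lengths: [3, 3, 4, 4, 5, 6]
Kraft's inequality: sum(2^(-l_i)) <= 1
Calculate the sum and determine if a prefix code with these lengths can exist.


Sum = 2^(-3) + 2^(-3) + 2^(-4) + 2^(-4) + 2^(-5) + 2^(-6)
    = 0.125 + 0.125 + 0.0625 + 0.0625 + 0.03125 + 0.015625
    = 27/64 = 0.421875
Since 0.421875 <= 1, Kraft's inequality IS satisfied.
A prefix code with these lengths CAN exist.

Kraft sum = 0.421875. Satisfied.


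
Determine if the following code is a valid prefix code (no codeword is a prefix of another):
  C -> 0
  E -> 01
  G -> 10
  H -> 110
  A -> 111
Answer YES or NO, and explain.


Checking each pair (does one codeword prefix another?):
  C='0' vs E='01': prefix -- VIOLATION

NO -- this is NOT a valid prefix code. C (0) is a prefix of E (01).


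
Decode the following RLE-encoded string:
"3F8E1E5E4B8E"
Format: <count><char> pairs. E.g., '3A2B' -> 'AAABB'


Expanding each <count><char> pair:
  3F -> 'FFF'
  8E -> 'EEEEEEEE'
  1E -> 'E'
  5E -> 'EEEEE'
  4B -> 'BBBB'
  8E -> 'EEEEEEEE'

Decoded = FFFEEEEEEEEEEEEEEBBBBEEEEEEEE


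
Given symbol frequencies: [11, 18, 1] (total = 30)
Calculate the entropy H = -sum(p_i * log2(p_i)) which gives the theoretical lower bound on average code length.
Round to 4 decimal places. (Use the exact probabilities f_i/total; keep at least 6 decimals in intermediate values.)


Per-symbol terms -p_i * log2(p_i) with p_i = f_i/30:
  p = 11/30 = 0.366667: log2(p) = -1.447459, -p*log2(p) = 0.530735
  p = 18/30 = 0.600000: log2(p) = -0.736966, -p*log2(p) = 0.442179
  p = 1/30 = 0.033333: log2(p) = -4.906891, -p*log2(p) = 0.163563
H = 0.530735 + 0.442179 + 0.163563 = 1.136477

H = 1.1365 bits/symbol


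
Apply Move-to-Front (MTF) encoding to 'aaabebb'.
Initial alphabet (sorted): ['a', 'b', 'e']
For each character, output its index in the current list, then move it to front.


MTF encoding:
'a': index 0 in ['a', 'b', 'e'] -> ['a', 'b', 'e']
'a': index 0 in ['a', 'b', 'e'] -> ['a', 'b', 'e']
'a': index 0 in ['a', 'b', 'e'] -> ['a', 'b', 'e']
'b': index 1 in ['a', 'b', 'e'] -> ['b', 'a', 'e']
'e': index 2 in ['b', 'a', 'e'] -> ['e', 'b', 'a']
'b': index 1 in ['e', 'b', 'a'] -> ['b', 'e', 'a']
'b': index 0 in ['b', 'e', 'a'] -> ['b', 'e', 'a']


Output: [0, 0, 0, 1, 2, 1, 0]


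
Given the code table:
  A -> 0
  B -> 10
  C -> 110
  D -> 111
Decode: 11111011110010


Decoding:
111 -> D
110 -> C
111 -> D
10 -> B
0 -> A
10 -> B


Result: DCDBAB


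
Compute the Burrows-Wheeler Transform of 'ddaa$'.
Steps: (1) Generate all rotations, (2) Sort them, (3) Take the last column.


Rotations (sorted):
  0: $ddaa -> last char: a
  1: a$dda -> last char: a
  2: aa$dd -> last char: d
  3: daa$d -> last char: d
  4: ddaa$ -> last char: $


BWT = aadd$


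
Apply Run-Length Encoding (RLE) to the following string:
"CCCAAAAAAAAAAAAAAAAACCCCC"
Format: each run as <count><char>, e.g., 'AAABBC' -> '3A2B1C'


Scanning runs left to right:
  i=0: run of 'C' x 3 -> '3C'
  i=3: run of 'A' x 17 -> '17A'
  i=20: run of 'C' x 5 -> '5C'

RLE = 3C17A5C


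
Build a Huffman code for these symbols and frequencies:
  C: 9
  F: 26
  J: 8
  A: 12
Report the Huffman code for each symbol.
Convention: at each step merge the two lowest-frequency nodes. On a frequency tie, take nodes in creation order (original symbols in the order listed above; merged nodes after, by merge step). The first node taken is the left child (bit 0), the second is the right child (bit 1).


Huffman tree construction:
Step 1: Merge J(8) + C(9) = 17
Step 2: Merge A(12) + (J+C)(17) = 29
Step 3: Merge F(26) + (A+(J+C))(29) = 55
Read each symbol's code off the tree from the root (left child = 0, right child = 1).

Codes:
  C: 111 (length 3)
  F: 0 (length 1)
  J: 110 (length 3)
  A: 10 (length 2)
Average code length: 101/55 = 1.8364 bits/symbol


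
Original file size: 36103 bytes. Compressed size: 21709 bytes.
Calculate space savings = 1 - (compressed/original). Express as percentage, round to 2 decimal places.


ratio = compressed/original = 21709/36103 = 0.601307
savings = 1 - ratio = 1 - 0.601307 = 0.398693
as a percentage: 0.398693 * 100 = 39.87%

Space savings = 1 - 21709/36103 = 39.87%


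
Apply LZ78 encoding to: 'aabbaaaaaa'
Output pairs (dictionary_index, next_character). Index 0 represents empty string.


LZ78 encoding steps:
Dictionary: {0: ''}
Step 1: w='' (idx 0), next='a' -> output (0, 'a'), add 'a' as idx 1
Step 2: w='a' (idx 1), next='b' -> output (1, 'b'), add 'ab' as idx 2
Step 3: w='' (idx 0), next='b' -> output (0, 'b'), add 'b' as idx 3
Step 4: w='a' (idx 1), next='a' -> output (1, 'a'), add 'aa' as idx 4
Step 5: w='aa' (idx 4), next='a' -> output (4, 'a'), add 'aaa' as idx 5
Step 6: w='a' (idx 1), end of input -> output (1, '')


Encoded: [(0, 'a'), (1, 'b'), (0, 'b'), (1, 'a'), (4, 'a'), (1, '')]


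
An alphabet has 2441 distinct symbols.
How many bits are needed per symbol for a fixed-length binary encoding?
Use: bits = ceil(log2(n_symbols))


log2(2441) = 11.2533
Bracket: 2^11 = 2048 < 2441 <= 2^12 = 4096
So ceil(log2(2441)) = 12

bits = ceil(log2(2441)) = ceil(11.2533) = 12 bits


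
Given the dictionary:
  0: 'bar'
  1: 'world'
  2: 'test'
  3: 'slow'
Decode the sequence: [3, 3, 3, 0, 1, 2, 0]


Look up each index in the dictionary:
  3 -> 'slow'
  3 -> 'slow'
  3 -> 'slow'
  0 -> 'bar'
  1 -> 'world'
  2 -> 'test'
  0 -> 'bar'

Decoded: "slow slow slow bar world test bar"


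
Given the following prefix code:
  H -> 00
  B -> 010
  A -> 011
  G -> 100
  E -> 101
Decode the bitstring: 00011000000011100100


Decoding step by step:
Bits 00 -> H
Bits 011 -> A
Bits 00 -> H
Bits 00 -> H
Bits 00 -> H
Bits 011 -> A
Bits 100 -> G
Bits 100 -> G


Decoded message: HAHHHAGG


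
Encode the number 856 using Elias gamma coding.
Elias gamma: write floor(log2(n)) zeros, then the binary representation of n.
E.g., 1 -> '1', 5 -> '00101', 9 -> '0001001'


num_bits = floor(log2(856)) + 1 = 10
leading_zeros = num_bits - 1 = 9
binary(856) = 1101011000

Elias gamma(856) = '000000000' + '1101011000' = 0000000001101011000 (19 bits)


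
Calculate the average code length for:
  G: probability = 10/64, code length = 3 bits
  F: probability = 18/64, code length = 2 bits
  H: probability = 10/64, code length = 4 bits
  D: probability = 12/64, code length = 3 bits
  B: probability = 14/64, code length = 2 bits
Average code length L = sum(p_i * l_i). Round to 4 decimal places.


Weighted contributions p_i * l_i:
  G: (10/64) * 3 = 30/64
  F: (18/64) * 2 = 36/64
  H: (10/64) * 4 = 40/64
  D: (12/64) * 3 = 36/64
  B: (14/64) * 2 = 28/64
Sum = (30 + 36 + 40 + 36 + 28)/64 = 170/64

L = 170/64 = 2.6563 bits/symbol


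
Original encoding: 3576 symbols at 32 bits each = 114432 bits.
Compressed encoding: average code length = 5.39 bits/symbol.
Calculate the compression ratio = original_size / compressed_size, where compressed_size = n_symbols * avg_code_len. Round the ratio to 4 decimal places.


original_size = n_symbols * orig_bits = 3576 * 32 = 114432 bits
compressed_size = n_symbols * avg_code_len = 3576 * 5.39 = 19274.64 bits
ratio = original_size / compressed_size = 114432 / 19274.64 = 5.9369

Compression ratio = 5.9369


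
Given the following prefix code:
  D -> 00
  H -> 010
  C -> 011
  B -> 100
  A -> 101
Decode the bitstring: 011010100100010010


Decoding step by step:
Bits 011 -> C
Bits 010 -> H
Bits 100 -> B
Bits 100 -> B
Bits 010 -> H
Bits 010 -> H


Decoded message: CHBBHH


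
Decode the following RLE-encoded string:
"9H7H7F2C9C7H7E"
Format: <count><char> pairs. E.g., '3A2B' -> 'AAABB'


Expanding each <count><char> pair:
  9H -> 'HHHHHHHHH'
  7H -> 'HHHHHHH'
  7F -> 'FFFFFFF'
  2C -> 'CC'
  9C -> 'CCCCCCCCC'
  7H -> 'HHHHHHH'
  7E -> 'EEEEEEE'

Decoded = HHHHHHHHHHHHHHHHFFFFFFFCCCCCCCCCCCHHHHHHHEEEEEEE


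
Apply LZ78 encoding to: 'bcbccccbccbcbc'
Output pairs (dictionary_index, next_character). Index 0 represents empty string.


LZ78 encoding steps:
Dictionary: {0: ''}
Step 1: w='' (idx 0), next='b' -> output (0, 'b'), add 'b' as idx 1
Step 2: w='' (idx 0), next='c' -> output (0, 'c'), add 'c' as idx 2
Step 3: w='b' (idx 1), next='c' -> output (1, 'c'), add 'bc' as idx 3
Step 4: w='c' (idx 2), next='c' -> output (2, 'c'), add 'cc' as idx 4
Step 5: w='c' (idx 2), next='b' -> output (2, 'b'), add 'cb' as idx 5
Step 6: w='cc' (idx 4), next='b' -> output (4, 'b'), add 'ccb' as idx 6
Step 7: w='cb' (idx 5), next='c' -> output (5, 'c'), add 'cbc' as idx 7


Encoded: [(0, 'b'), (0, 'c'), (1, 'c'), (2, 'c'), (2, 'b'), (4, 'b'), (5, 'c')]


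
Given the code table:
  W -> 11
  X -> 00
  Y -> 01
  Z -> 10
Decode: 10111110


Decoding:
10 -> Z
11 -> W
11 -> W
10 -> Z


Result: ZWWZ


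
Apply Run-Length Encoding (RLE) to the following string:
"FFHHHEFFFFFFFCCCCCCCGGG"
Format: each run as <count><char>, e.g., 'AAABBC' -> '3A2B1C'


Scanning runs left to right:
  i=0: run of 'F' x 2 -> '2F'
  i=2: run of 'H' x 3 -> '3H'
  i=5: run of 'E' x 1 -> '1E'
  i=6: run of 'F' x 7 -> '7F'
  i=13: run of 'C' x 7 -> '7C'
  i=20: run of 'G' x 3 -> '3G'

RLE = 2F3H1E7F7C3G


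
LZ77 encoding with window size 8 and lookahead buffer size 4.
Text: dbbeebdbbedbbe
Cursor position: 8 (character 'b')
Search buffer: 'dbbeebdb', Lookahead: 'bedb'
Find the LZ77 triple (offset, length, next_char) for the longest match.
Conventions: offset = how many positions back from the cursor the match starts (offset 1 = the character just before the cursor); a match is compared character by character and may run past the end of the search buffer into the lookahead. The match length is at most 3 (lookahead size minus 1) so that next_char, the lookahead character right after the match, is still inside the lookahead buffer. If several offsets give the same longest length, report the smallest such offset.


Try each offset into the search buffer:
  offset=1 (pos 7, char 'b'): match length 1
  offset=2 (pos 6, char 'd'): match length 0
  offset=3 (pos 5, char 'b'): match length 1
  offset=4 (pos 4, char 'e'): match length 0
  offset=5 (pos 3, char 'e'): match length 0
  offset=6 (pos 2, char 'b'): match length 2
  offset=7 (pos 1, char 'b'): match length 1
  offset=8 (pos 0, char 'd'): match length 0
Longest match has length 2 at offset 6.
next_char = character at position 8 + 2 = 10 -> 'd'

Best match: offset=6, length=2 (matching 'be' starting at position 2)
LZ77 triple: (6, 2, 'd')


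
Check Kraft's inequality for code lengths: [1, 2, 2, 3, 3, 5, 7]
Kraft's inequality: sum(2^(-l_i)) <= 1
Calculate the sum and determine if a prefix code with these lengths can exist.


Sum = 2^(-1) + 2^(-2) + 2^(-2) + 2^(-3) + 2^(-3) + 2^(-5) + 2^(-7)
    = 0.5 + 0.25 + 0.25 + 0.125 + 0.125 + 0.03125 + 0.0078125
    = 165/128 = 1.2890625
Since 1.2890625 > 1, Kraft's inequality is NOT satisfied.
A prefix code with these lengths CANNOT exist.

Kraft sum = 1.2890625. Not satisfied.


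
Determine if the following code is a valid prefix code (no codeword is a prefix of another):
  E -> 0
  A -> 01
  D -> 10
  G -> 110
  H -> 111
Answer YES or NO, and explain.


Checking each pair (does one codeword prefix another?):
  E='0' vs A='01': prefix -- VIOLATION

NO -- this is NOT a valid prefix code. E (0) is a prefix of A (01).


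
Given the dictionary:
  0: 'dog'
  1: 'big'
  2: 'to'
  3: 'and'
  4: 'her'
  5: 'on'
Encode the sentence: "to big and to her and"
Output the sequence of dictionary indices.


Look up each word in the dictionary:
  'to' -> 2
  'big' -> 1
  'and' -> 3
  'to' -> 2
  'her' -> 4
  'and' -> 3

Encoded: [2, 1, 3, 2, 4, 3]


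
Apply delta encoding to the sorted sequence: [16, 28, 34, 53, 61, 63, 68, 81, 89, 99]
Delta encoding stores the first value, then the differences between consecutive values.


First value: 16
Deltas:
  28 - 16 = 12
  34 - 28 = 6
  53 - 34 = 19
  61 - 53 = 8
  63 - 61 = 2
  68 - 63 = 5
  81 - 68 = 13
  89 - 81 = 8
  99 - 89 = 10


Delta encoded: [16, 12, 6, 19, 8, 2, 5, 13, 8, 10]


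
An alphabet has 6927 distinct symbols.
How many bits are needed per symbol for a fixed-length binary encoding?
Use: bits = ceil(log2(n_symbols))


log2(6927) = 12.758
Bracket: 2^12 = 4096 < 6927 <= 2^13 = 8192
So ceil(log2(6927)) = 13

bits = ceil(log2(6927)) = ceil(12.758) = 13 bits


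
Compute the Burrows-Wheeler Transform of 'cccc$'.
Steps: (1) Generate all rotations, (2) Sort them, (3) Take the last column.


Rotations (sorted):
  0: $cccc -> last char: c
  1: c$ccc -> last char: c
  2: cc$cc -> last char: c
  3: ccc$c -> last char: c
  4: cccc$ -> last char: $


BWT = cccc$


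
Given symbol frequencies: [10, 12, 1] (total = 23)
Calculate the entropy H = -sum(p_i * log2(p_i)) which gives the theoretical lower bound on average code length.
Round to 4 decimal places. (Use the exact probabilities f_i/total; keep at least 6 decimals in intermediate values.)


Per-symbol terms -p_i * log2(p_i) with p_i = f_i/23:
  p = 10/23 = 0.434783: log2(p) = -1.201634, -p*log2(p) = 0.522450
  p = 12/23 = 0.521739: log2(p) = -0.938599, -p*log2(p) = 0.489704
  p = 1/23 = 0.043478: log2(p) = -4.523562, -p*log2(p) = 0.196677
H = 0.522450 + 0.489704 + 0.196677 = 1.208831

H = 1.2088 bits/symbol


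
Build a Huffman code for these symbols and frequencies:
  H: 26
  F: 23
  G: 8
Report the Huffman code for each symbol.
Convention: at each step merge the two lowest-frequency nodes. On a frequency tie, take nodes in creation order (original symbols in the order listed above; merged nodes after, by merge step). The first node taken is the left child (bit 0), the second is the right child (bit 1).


Huffman tree construction:
Step 1: Merge G(8) + F(23) = 31
Step 2: Merge H(26) + (G+F)(31) = 57
Read each symbol's code off the tree from the root (left child = 0, right child = 1).

Codes:
  H: 0 (length 1)
  F: 11 (length 2)
  G: 10 (length 2)
Average code length: 88/57 = 1.5439 bits/symbol


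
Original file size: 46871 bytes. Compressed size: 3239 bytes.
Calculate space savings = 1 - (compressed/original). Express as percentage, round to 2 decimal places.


ratio = compressed/original = 3239/46871 = 0.069105
savings = 1 - ratio = 1 - 0.069105 = 0.930895
as a percentage: 0.930895 * 100 = 93.09%

Space savings = 1 - 3239/46871 = 93.09%


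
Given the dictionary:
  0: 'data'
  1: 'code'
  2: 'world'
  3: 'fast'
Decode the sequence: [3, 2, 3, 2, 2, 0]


Look up each index in the dictionary:
  3 -> 'fast'
  2 -> 'world'
  3 -> 'fast'
  2 -> 'world'
  2 -> 'world'
  0 -> 'data'

Decoded: "fast world fast world world data"


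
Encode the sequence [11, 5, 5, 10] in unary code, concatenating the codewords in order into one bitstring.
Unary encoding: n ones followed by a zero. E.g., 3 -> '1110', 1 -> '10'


Encode each number as n ones followed by a terminating 0:
  11 -> 111111111110 (12 bits)
  5 -> 111110 (6 bits)
  5 -> 111110 (6 bits)
  10 -> 11111111110 (11 bits)
Total length = 12 + 6 + 6 + 11 = 35 bits.

Unary([11, 5, 5, 10]) = 11111111111011111011111011111111110 (35 bits)


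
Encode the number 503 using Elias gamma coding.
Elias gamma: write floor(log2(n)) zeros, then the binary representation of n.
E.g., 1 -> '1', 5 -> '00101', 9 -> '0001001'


num_bits = floor(log2(503)) + 1 = 9
leading_zeros = num_bits - 1 = 8
binary(503) = 111110111

Elias gamma(503) = '00000000' + '111110111' = 00000000111110111 (17 bits)


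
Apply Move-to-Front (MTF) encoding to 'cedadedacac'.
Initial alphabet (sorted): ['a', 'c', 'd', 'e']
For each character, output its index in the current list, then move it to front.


MTF encoding:
'c': index 1 in ['a', 'c', 'd', 'e'] -> ['c', 'a', 'd', 'e']
'e': index 3 in ['c', 'a', 'd', 'e'] -> ['e', 'c', 'a', 'd']
'd': index 3 in ['e', 'c', 'a', 'd'] -> ['d', 'e', 'c', 'a']
'a': index 3 in ['d', 'e', 'c', 'a'] -> ['a', 'd', 'e', 'c']
'd': index 1 in ['a', 'd', 'e', 'c'] -> ['d', 'a', 'e', 'c']
'e': index 2 in ['d', 'a', 'e', 'c'] -> ['e', 'd', 'a', 'c']
'd': index 1 in ['e', 'd', 'a', 'c'] -> ['d', 'e', 'a', 'c']
'a': index 2 in ['d', 'e', 'a', 'c'] -> ['a', 'd', 'e', 'c']
'c': index 3 in ['a', 'd', 'e', 'c'] -> ['c', 'a', 'd', 'e']
'a': index 1 in ['c', 'a', 'd', 'e'] -> ['a', 'c', 'd', 'e']
'c': index 1 in ['a', 'c', 'd', 'e'] -> ['c', 'a', 'd', 'e']


Output: [1, 3, 3, 3, 1, 2, 1, 2, 3, 1, 1]


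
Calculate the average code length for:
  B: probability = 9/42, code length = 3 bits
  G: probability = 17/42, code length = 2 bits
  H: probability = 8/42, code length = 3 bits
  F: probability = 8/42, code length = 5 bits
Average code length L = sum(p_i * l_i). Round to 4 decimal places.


Weighted contributions p_i * l_i:
  B: (9/42) * 3 = 27/42
  G: (17/42) * 2 = 34/42
  H: (8/42) * 3 = 24/42
  F: (8/42) * 5 = 40/42
Sum = (27 + 34 + 24 + 40)/42 = 125/42

L = 125/42 = 2.9762 bits/symbol


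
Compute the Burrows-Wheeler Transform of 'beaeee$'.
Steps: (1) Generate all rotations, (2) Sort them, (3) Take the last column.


Rotations (sorted):
  0: $beaeee -> last char: e
  1: aeee$be -> last char: e
  2: beaeee$ -> last char: $
  3: e$beaee -> last char: e
  4: eaeee$b -> last char: b
  5: ee$beae -> last char: e
  6: eee$bea -> last char: a


BWT = ee$ebea


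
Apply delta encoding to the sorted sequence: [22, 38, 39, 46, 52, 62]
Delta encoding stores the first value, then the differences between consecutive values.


First value: 22
Deltas:
  38 - 22 = 16
  39 - 38 = 1
  46 - 39 = 7
  52 - 46 = 6
  62 - 52 = 10


Delta encoded: [22, 16, 1, 7, 6, 10]


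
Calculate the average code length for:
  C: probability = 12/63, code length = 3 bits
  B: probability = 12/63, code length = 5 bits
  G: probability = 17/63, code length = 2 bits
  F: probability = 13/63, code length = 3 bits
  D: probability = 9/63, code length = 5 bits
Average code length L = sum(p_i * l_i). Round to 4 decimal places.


Weighted contributions p_i * l_i:
  C: (12/63) * 3 = 36/63
  B: (12/63) * 5 = 60/63
  G: (17/63) * 2 = 34/63
  F: (13/63) * 3 = 39/63
  D: (9/63) * 5 = 45/63
Sum = (36 + 60 + 34 + 39 + 45)/63 = 214/63

L = 214/63 = 3.3968 bits/symbol


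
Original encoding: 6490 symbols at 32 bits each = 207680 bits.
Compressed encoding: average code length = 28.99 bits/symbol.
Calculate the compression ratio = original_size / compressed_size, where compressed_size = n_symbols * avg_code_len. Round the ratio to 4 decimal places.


original_size = n_symbols * orig_bits = 6490 * 32 = 207680 bits
compressed_size = n_symbols * avg_code_len = 6490 * 28.99 = 188145.1 bits
ratio = original_size / compressed_size = 207680 / 188145.1 = 1.1038

Compression ratio = 1.1038


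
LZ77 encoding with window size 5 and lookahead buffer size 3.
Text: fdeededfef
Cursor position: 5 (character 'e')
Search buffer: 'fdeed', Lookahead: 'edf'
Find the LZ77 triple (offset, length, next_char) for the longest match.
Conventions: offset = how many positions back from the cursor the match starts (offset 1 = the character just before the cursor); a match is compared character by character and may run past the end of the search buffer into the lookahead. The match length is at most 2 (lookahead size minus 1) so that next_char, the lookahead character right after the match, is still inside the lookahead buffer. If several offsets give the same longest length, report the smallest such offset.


Try each offset into the search buffer:
  offset=1 (pos 4, char 'd'): match length 0
  offset=2 (pos 3, char 'e'): match length 2
  offset=3 (pos 2, char 'e'): match length 1
  offset=4 (pos 1, char 'd'): match length 0
  offset=5 (pos 0, char 'f'): match length 0
Longest match has length 2 at offset 2.
next_char = character at position 5 + 2 = 7 -> 'f'

Best match: offset=2, length=2 (matching 'ed' starting at position 3)
LZ77 triple: (2, 2, 'f')


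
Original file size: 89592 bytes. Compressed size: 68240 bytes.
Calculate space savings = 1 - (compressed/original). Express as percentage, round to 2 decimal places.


ratio = compressed/original = 68240/89592 = 0.761675
savings = 1 - ratio = 1 - 0.761675 = 0.238325
as a percentage: 0.238325 * 100 = 23.83%

Space savings = 1 - 68240/89592 = 23.83%


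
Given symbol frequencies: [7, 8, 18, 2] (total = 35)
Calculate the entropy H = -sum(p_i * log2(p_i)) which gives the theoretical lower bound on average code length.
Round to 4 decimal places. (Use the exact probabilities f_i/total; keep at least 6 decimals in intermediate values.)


Per-symbol terms -p_i * log2(p_i) with p_i = f_i/35:
  p = 7/35 = 0.200000: log2(p) = -2.321928, -p*log2(p) = 0.464386
  p = 8/35 = 0.228571: log2(p) = -2.129283, -p*log2(p) = 0.486693
  p = 18/35 = 0.514286: log2(p) = -0.959358, -p*log2(p) = 0.493384
  p = 2/35 = 0.057143: log2(p) = -4.129283, -p*log2(p) = 0.235959
H = 0.464386 + 0.486693 + 0.493384 + 0.235959 = 1.680422

H = 1.6804 bits/symbol


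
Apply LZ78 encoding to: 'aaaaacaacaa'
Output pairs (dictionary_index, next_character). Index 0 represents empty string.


LZ78 encoding steps:
Dictionary: {0: ''}
Step 1: w='' (idx 0), next='a' -> output (0, 'a'), add 'a' as idx 1
Step 2: w='a' (idx 1), next='a' -> output (1, 'a'), add 'aa' as idx 2
Step 3: w='aa' (idx 2), next='c' -> output (2, 'c'), add 'aac' as idx 3
Step 4: w='aac' (idx 3), next='a' -> output (3, 'a'), add 'aaca' as idx 4
Step 5: w='a' (idx 1), end of input -> output (1, '')


Encoded: [(0, 'a'), (1, 'a'), (2, 'c'), (3, 'a'), (1, '')]


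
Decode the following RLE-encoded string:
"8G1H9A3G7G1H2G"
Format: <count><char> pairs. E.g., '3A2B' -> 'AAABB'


Expanding each <count><char> pair:
  8G -> 'GGGGGGGG'
  1H -> 'H'
  9A -> 'AAAAAAAAA'
  3G -> 'GGG'
  7G -> 'GGGGGGG'
  1H -> 'H'
  2G -> 'GG'

Decoded = GGGGGGGGHAAAAAAAAAGGGGGGGGGGHGG


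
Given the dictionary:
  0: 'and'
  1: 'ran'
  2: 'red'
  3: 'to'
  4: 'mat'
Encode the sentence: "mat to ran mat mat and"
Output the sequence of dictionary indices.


Look up each word in the dictionary:
  'mat' -> 4
  'to' -> 3
  'ran' -> 1
  'mat' -> 4
  'mat' -> 4
  'and' -> 0

Encoded: [4, 3, 1, 4, 4, 0]


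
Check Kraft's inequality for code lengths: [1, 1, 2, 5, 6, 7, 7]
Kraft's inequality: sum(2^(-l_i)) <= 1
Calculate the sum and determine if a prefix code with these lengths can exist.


Sum = 2^(-1) + 2^(-1) + 2^(-2) + 2^(-5) + 2^(-6) + 2^(-7) + 2^(-7)
    = 0.5 + 0.5 + 0.25 + 0.03125 + 0.015625 + 0.0078125 + 0.0078125
    = 168/128 = 1.3125
Since 1.3125 > 1, Kraft's inequality is NOT satisfied.
A prefix code with these lengths CANNOT exist.

Kraft sum = 1.3125. Not satisfied.


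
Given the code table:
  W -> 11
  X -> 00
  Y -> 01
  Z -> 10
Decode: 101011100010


Decoding:
10 -> Z
10 -> Z
11 -> W
10 -> Z
00 -> X
10 -> Z


Result: ZZWZXZ


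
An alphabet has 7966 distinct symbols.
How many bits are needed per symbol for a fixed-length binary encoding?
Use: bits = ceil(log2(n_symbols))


log2(7966) = 12.9596
Bracket: 2^12 = 4096 < 7966 <= 2^13 = 8192
So ceil(log2(7966)) = 13

bits = ceil(log2(7966)) = ceil(12.9596) = 13 bits


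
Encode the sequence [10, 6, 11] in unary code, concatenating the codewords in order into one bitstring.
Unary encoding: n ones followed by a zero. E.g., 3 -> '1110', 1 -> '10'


Encode each number as n ones followed by a terminating 0:
  10 -> 11111111110 (11 bits)
  6 -> 1111110 (7 bits)
  11 -> 111111111110 (12 bits)
Total length = 11 + 7 + 12 = 30 bits.

Unary([10, 6, 11]) = 111111111101111110111111111110 (30 bits)


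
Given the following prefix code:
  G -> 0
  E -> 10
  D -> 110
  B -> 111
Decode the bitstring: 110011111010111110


Decoding step by step:
Bits 110 -> D
Bits 0 -> G
Bits 111 -> B
Bits 110 -> D
Bits 10 -> E
Bits 111 -> B
Bits 110 -> D


Decoded message: DGBDEBD


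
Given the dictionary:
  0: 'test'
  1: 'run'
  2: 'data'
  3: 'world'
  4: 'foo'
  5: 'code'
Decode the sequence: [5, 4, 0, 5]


Look up each index in the dictionary:
  5 -> 'code'
  4 -> 'foo'
  0 -> 'test'
  5 -> 'code'

Decoded: "code foo test code"


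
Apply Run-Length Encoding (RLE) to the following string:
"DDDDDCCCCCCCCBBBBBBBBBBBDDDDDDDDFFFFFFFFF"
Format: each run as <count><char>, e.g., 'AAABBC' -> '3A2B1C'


Scanning runs left to right:
  i=0: run of 'D' x 5 -> '5D'
  i=5: run of 'C' x 8 -> '8C'
  i=13: run of 'B' x 11 -> '11B'
  i=24: run of 'D' x 8 -> '8D'
  i=32: run of 'F' x 9 -> '9F'

RLE = 5D8C11B8D9F


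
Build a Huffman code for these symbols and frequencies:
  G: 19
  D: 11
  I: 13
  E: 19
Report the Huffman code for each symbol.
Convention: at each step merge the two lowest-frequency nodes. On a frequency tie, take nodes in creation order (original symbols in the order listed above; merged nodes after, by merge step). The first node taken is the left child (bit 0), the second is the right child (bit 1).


Huffman tree construction:
Step 1: Merge D(11) + I(13) = 24
Step 2: Merge G(19) + E(19) = 38
Step 3: Merge (D+I)(24) + (G+E)(38) = 62
Read each symbol's code off the tree from the root (left child = 0, right child = 1).

Codes:
  G: 10 (length 2)
  D: 00 (length 2)
  I: 01 (length 2)
  E: 11 (length 2)
Average code length: 124/62 = 2.0000 bits/symbol


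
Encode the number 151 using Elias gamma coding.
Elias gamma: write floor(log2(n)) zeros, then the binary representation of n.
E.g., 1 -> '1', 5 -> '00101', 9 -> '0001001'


num_bits = floor(log2(151)) + 1 = 8
leading_zeros = num_bits - 1 = 7
binary(151) = 10010111

Elias gamma(151) = '0000000' + '10010111' = 000000010010111 (15 bits)


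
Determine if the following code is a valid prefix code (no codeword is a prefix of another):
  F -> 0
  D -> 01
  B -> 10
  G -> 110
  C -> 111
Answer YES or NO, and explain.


Checking each pair (does one codeword prefix another?):
  F='0' vs D='01': prefix -- VIOLATION

NO -- this is NOT a valid prefix code. F (0) is a prefix of D (01).


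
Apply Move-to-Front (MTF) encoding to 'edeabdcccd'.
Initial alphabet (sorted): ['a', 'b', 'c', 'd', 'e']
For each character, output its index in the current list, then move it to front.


MTF encoding:
'e': index 4 in ['a', 'b', 'c', 'd', 'e'] -> ['e', 'a', 'b', 'c', 'd']
'd': index 4 in ['e', 'a', 'b', 'c', 'd'] -> ['d', 'e', 'a', 'b', 'c']
'e': index 1 in ['d', 'e', 'a', 'b', 'c'] -> ['e', 'd', 'a', 'b', 'c']
'a': index 2 in ['e', 'd', 'a', 'b', 'c'] -> ['a', 'e', 'd', 'b', 'c']
'b': index 3 in ['a', 'e', 'd', 'b', 'c'] -> ['b', 'a', 'e', 'd', 'c']
'd': index 3 in ['b', 'a', 'e', 'd', 'c'] -> ['d', 'b', 'a', 'e', 'c']
'c': index 4 in ['d', 'b', 'a', 'e', 'c'] -> ['c', 'd', 'b', 'a', 'e']
'c': index 0 in ['c', 'd', 'b', 'a', 'e'] -> ['c', 'd', 'b', 'a', 'e']
'c': index 0 in ['c', 'd', 'b', 'a', 'e'] -> ['c', 'd', 'b', 'a', 'e']
'd': index 1 in ['c', 'd', 'b', 'a', 'e'] -> ['d', 'c', 'b', 'a', 'e']


Output: [4, 4, 1, 2, 3, 3, 4, 0, 0, 1]


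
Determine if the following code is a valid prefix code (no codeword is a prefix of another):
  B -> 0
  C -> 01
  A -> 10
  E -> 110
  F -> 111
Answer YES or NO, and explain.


Checking each pair (does one codeword prefix another?):
  B='0' vs C='01': prefix -- VIOLATION

NO -- this is NOT a valid prefix code. B (0) is a prefix of C (01).


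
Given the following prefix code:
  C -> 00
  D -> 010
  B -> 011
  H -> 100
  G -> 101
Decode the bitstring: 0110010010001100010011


Decoding step by step:
Bits 011 -> B
Bits 00 -> C
Bits 100 -> H
Bits 100 -> H
Bits 011 -> B
Bits 00 -> C
Bits 010 -> D
Bits 011 -> B


Decoded message: BCHHBCDB


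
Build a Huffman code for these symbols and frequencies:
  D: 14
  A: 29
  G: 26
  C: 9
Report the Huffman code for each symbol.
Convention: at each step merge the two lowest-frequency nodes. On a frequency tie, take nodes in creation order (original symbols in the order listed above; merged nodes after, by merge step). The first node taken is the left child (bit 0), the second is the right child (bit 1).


Huffman tree construction:
Step 1: Merge C(9) + D(14) = 23
Step 2: Merge (C+D)(23) + G(26) = 49
Step 3: Merge A(29) + ((C+D)+G)(49) = 78
Read each symbol's code off the tree from the root (left child = 0, right child = 1).

Codes:
  D: 101 (length 3)
  A: 0 (length 1)
  G: 11 (length 2)
  C: 100 (length 3)
Average code length: 150/78 = 1.9231 bits/symbol


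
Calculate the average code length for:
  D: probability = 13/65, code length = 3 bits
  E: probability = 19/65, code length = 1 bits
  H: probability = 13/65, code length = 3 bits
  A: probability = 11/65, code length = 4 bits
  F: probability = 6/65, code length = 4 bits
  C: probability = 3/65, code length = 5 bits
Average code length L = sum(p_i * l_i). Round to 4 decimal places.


Weighted contributions p_i * l_i:
  D: (13/65) * 3 = 39/65
  E: (19/65) * 1 = 19/65
  H: (13/65) * 3 = 39/65
  A: (11/65) * 4 = 44/65
  F: (6/65) * 4 = 24/65
  C: (3/65) * 5 = 15/65
Sum = (39 + 19 + 39 + 44 + 24 + 15)/65 = 180/65

L = 180/65 = 2.7692 bits/symbol


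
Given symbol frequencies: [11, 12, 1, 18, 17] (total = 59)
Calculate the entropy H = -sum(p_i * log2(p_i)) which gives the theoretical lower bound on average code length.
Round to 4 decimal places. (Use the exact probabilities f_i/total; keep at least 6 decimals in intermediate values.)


Per-symbol terms -p_i * log2(p_i) with p_i = f_i/59:
  p = 11/59 = 0.186441: log2(p) = -2.423211, -p*log2(p) = 0.451785
  p = 12/59 = 0.203390: log2(p) = -2.297681, -p*log2(p) = 0.467325
  p = 1/59 = 0.016949: log2(p) = -5.882643, -p*log2(p) = 0.099706
  p = 18/59 = 0.305085: log2(p) = -1.712718, -p*log2(p) = 0.522524
  p = 17/59 = 0.288136: log2(p) = -1.795180, -p*log2(p) = 0.517255
H = 0.451785 + 0.467325 + 0.099706 + 0.522524 + 0.517255 = 2.058595

H = 2.0586 bits/symbol


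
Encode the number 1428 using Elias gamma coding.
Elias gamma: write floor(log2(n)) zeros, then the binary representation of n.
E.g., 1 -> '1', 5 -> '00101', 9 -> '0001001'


num_bits = floor(log2(1428)) + 1 = 11
leading_zeros = num_bits - 1 = 10
binary(1428) = 10110010100

Elias gamma(1428) = '0000000000' + '10110010100' = 000000000010110010100 (21 bits)


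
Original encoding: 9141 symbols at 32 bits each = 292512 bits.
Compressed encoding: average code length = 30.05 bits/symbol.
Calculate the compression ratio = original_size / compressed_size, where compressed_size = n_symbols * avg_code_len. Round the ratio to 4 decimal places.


original_size = n_symbols * orig_bits = 9141 * 32 = 292512 bits
compressed_size = n_symbols * avg_code_len = 9141 * 30.05 = 274687.05 bits
ratio = original_size / compressed_size = 292512 / 274687.05 = 1.0649

Compression ratio = 1.0649


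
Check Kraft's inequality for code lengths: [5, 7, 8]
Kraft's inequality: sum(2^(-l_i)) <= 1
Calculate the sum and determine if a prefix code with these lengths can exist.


Sum = 2^(-5) + 2^(-7) + 2^(-8)
    = 0.03125 + 0.0078125 + 0.00390625
    = 11/256 = 0.04296875
Since 0.04296875 <= 1, Kraft's inequality IS satisfied.
A prefix code with these lengths CAN exist.

Kraft sum = 0.04296875. Satisfied.


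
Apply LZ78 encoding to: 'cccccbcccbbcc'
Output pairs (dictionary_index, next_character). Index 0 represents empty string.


LZ78 encoding steps:
Dictionary: {0: ''}
Step 1: w='' (idx 0), next='c' -> output (0, 'c'), add 'c' as idx 1
Step 2: w='c' (idx 1), next='c' -> output (1, 'c'), add 'cc' as idx 2
Step 3: w='cc' (idx 2), next='b' -> output (2, 'b'), add 'ccb' as idx 3
Step 4: w='cc' (idx 2), next='c' -> output (2, 'c'), add 'ccc' as idx 4
Step 5: w='' (idx 0), next='b' -> output (0, 'b'), add 'b' as idx 5
Step 6: w='b' (idx 5), next='c' -> output (5, 'c'), add 'bc' as idx 6
Step 7: w='c' (idx 1), end of input -> output (1, '')


Encoded: [(0, 'c'), (1, 'c'), (2, 'b'), (2, 'c'), (0, 'b'), (5, 'c'), (1, '')]


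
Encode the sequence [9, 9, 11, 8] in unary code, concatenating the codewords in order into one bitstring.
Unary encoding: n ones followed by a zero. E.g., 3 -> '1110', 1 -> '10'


Encode each number as n ones followed by a terminating 0:
  9 -> 1111111110 (10 bits)
  9 -> 1111111110 (10 bits)
  11 -> 111111111110 (12 bits)
  8 -> 111111110 (9 bits)
Total length = 10 + 10 + 12 + 9 = 41 bits.

Unary([9, 9, 11, 8]) = 11111111101111111110111111111110111111110 (41 bits)


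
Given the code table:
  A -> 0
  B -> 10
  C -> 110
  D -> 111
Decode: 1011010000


Decoding:
10 -> B
110 -> C
10 -> B
0 -> A
0 -> A
0 -> A


Result: BCBAAA


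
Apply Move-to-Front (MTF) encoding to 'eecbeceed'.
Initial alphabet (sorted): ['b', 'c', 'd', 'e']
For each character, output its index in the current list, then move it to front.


MTF encoding:
'e': index 3 in ['b', 'c', 'd', 'e'] -> ['e', 'b', 'c', 'd']
'e': index 0 in ['e', 'b', 'c', 'd'] -> ['e', 'b', 'c', 'd']
'c': index 2 in ['e', 'b', 'c', 'd'] -> ['c', 'e', 'b', 'd']
'b': index 2 in ['c', 'e', 'b', 'd'] -> ['b', 'c', 'e', 'd']
'e': index 2 in ['b', 'c', 'e', 'd'] -> ['e', 'b', 'c', 'd']
'c': index 2 in ['e', 'b', 'c', 'd'] -> ['c', 'e', 'b', 'd']
'e': index 1 in ['c', 'e', 'b', 'd'] -> ['e', 'c', 'b', 'd']
'e': index 0 in ['e', 'c', 'b', 'd'] -> ['e', 'c', 'b', 'd']
'd': index 3 in ['e', 'c', 'b', 'd'] -> ['d', 'e', 'c', 'b']


Output: [3, 0, 2, 2, 2, 2, 1, 0, 3]


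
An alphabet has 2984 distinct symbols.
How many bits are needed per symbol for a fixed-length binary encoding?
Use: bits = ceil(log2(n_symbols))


log2(2984) = 11.543
Bracket: 2^11 = 2048 < 2984 <= 2^12 = 4096
So ceil(log2(2984)) = 12

bits = ceil(log2(2984)) = ceil(11.543) = 12 bits


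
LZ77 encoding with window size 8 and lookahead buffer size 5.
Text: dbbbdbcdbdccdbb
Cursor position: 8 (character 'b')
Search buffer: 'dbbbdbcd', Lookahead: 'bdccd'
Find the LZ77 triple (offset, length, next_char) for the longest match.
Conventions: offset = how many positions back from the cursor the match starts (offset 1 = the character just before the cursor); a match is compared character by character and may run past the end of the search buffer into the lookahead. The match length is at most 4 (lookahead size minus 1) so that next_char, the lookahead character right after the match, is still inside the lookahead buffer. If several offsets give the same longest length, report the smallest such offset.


Try each offset into the search buffer:
  offset=1 (pos 7, char 'd'): match length 0
  offset=2 (pos 6, char 'c'): match length 0
  offset=3 (pos 5, char 'b'): match length 1
  offset=4 (pos 4, char 'd'): match length 0
  offset=5 (pos 3, char 'b'): match length 2
  offset=6 (pos 2, char 'b'): match length 1
  offset=7 (pos 1, char 'b'): match length 1
  offset=8 (pos 0, char 'd'): match length 0
Longest match has length 2 at offset 5.
next_char = character at position 8 + 2 = 10 -> 'c'

Best match: offset=5, length=2 (matching 'bd' starting at position 3)
LZ77 triple: (5, 2, 'c')


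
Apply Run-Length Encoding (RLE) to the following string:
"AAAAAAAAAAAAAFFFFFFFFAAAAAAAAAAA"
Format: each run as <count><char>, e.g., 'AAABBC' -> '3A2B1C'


Scanning runs left to right:
  i=0: run of 'A' x 13 -> '13A'
  i=13: run of 'F' x 8 -> '8F'
  i=21: run of 'A' x 11 -> '11A'

RLE = 13A8F11A


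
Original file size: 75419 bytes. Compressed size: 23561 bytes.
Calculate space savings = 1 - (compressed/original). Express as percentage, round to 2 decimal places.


ratio = compressed/original = 23561/75419 = 0.312401
savings = 1 - ratio = 1 - 0.312401 = 0.687599
as a percentage: 0.687599 * 100 = 68.76%

Space savings = 1 - 23561/75419 = 68.76%


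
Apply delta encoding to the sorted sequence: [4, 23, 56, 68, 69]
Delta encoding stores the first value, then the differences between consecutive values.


First value: 4
Deltas:
  23 - 4 = 19
  56 - 23 = 33
  68 - 56 = 12
  69 - 68 = 1


Delta encoded: [4, 19, 33, 12, 1]


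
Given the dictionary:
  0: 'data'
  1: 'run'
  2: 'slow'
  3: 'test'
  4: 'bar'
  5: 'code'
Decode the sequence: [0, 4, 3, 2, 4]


Look up each index in the dictionary:
  0 -> 'data'
  4 -> 'bar'
  3 -> 'test'
  2 -> 'slow'
  4 -> 'bar'

Decoded: "data bar test slow bar"


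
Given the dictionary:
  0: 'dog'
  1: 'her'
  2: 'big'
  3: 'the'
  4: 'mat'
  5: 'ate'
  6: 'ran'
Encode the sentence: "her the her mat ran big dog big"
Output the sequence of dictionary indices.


Look up each word in the dictionary:
  'her' -> 1
  'the' -> 3
  'her' -> 1
  'mat' -> 4
  'ran' -> 6
  'big' -> 2
  'dog' -> 0
  'big' -> 2

Encoded: [1, 3, 1, 4, 6, 2, 0, 2]
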